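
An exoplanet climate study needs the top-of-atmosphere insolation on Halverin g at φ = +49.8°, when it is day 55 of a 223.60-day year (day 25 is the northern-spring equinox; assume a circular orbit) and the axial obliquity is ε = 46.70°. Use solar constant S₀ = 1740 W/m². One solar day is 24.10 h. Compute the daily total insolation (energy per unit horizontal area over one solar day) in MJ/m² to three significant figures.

65.5 MJ/m²

Solar longitude: λ_s = 360° × (55 − 25)/223.60 = 48.301°.
sin δ = sin 46.70° × sin 48.301° = 0.54339, so δ = +32.915°.
cos H₀ = −tan(+49.8°) tan(+32.915°) = -0.7660, H₀ = 2.4433 rad.
Bracket: H₀ sin φ sin δ + cos φ cos δ sin H₀ = 2.4433×0.76380×0.54339 + 0.64546×0.83948×0.64288 = 1.014070 + 0.348345 = 1.362415.
Q̄ = (S₀/π) × [bracket] = (1740/π) × 1.362415 = 754.59 W/m².
Daily total = Q̄ × 24.10 h × 3600 s/h = 754.59 × 24.10 × 3600 / 10⁶ = 65.47 MJ/m².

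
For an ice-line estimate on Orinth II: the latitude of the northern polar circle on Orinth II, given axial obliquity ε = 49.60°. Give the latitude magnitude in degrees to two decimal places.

40.40°

The polar circle is the lowest latitude that experiences at least one full rotation of continuous daylight at the northern-summer solstice; it lies at |φ| = 90° − ε = 90° − 49.60° = 40.40°.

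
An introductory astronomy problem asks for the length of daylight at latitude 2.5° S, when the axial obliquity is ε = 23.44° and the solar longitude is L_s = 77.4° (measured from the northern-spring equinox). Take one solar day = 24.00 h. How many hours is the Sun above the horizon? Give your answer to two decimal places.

Solar declination: sin δ = sin ε · sin L_s = sin 23.44° × sin 77.4° = 0.38821, so δ = +22.843°.
cos h₀ = −tan ϕ · tan δ = −tan(-2.5°) × tan(+22.843°) = 0.0184, so h₀ = 1.5524 rad = 88.95°.
Daylight = 2h₀/(2π) × 24.00 h = (1.5524/π) × 24.00 = 11.86 h.

11.86 h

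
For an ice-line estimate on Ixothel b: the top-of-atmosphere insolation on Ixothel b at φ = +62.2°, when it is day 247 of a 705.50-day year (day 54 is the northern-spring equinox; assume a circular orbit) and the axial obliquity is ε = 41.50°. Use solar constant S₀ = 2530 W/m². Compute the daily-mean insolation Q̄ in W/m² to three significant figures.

Q̄ ≈ 1.47e+03 W/m²

Solar longitude: λ_s = 360° × (247 − 54)/705.50 = 98.483°.
sin δ = sin 41.50° × sin 98.483° = 0.65537, so δ = +40.948°.
cos H₀ = −tan(+62.2°) tan(+40.948°) = -1.6457 ≤ −1 ⇒ polar day, H₀ = π.
Bracket: H₀ sin φ sin δ + cos φ cos δ sin H₀ = 3.1416×0.88458×0.65537 + 0.46639×0.75531×0.00000 = 1.821271 + 0.000000 = 1.821271.
Q̄ = (S₀/π) × [bracket] = (2530/π) × 1.821271 = 1467 W/m².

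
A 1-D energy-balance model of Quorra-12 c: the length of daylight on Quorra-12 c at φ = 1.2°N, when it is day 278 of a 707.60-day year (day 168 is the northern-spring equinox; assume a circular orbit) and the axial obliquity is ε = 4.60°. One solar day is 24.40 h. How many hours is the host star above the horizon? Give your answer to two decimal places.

Solar longitude: λ_s = 360° × (278 − 168)/707.60 = 55.964°.
sin δ = sin 4.60° × sin 55.964° = 0.06646, so δ = +3.811°.
cos H₀ = −tan φ · tan δ = −tan(+1.2°) × tan(+3.811°) = -0.0014, so H₀ = 1.5722 rad = 90.08°.
Daylight = 2H₀/(2π) × 24.40 h = (1.5722/π) × 24.40 = 12.21 h.

12.21 h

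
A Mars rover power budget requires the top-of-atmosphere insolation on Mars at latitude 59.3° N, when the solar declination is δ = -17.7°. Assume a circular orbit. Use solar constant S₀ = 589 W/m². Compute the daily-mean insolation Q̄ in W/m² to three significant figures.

cos H₀ = −tan(+59.3°) tan(-17.700°) = 0.5375, H₀ = 1.0033 rad.
Bracket: H₀ sin φ sin δ + cos φ cos δ sin H₀ = 1.0033×0.85985×-0.30403 + 0.51054×0.95266×0.84327 = -0.262283 + 0.410142 = 0.147859.
Q̄ = (S₀/π) × [bracket] = (589/π) × 0.147859 = 27.72 W/m².

Q̄ ≈ 27.7 W/m²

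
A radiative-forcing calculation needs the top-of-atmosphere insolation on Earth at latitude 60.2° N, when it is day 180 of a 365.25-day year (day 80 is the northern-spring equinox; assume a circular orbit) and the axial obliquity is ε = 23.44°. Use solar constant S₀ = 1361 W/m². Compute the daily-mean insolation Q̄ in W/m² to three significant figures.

Q̄ ≈ 489 W/m²

Solar longitude: λ_s = 360° × (180 − 80)/365.25 = 98.563°.
sin δ = sin 23.44° × sin 98.563° = 0.39335, so δ = +23.163°.
cos H₀ = −tan(+60.2°) tan(+23.163°) = -0.7471, H₀ = 2.4144 rad.
Bracket: H₀ sin φ sin δ + cos φ cos δ sin H₀ = 2.4144×0.86777×0.39335 + 0.49697×0.91939×0.66476 = 0.824125 + 0.303735 = 1.127860.
Q̄ = (S₀/π) × [bracket] = (1361/π) × 1.127860 = 488.6 W/m².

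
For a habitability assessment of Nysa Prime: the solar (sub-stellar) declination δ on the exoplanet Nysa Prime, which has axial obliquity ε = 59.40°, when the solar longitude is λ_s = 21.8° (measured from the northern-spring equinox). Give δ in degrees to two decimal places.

δ = +18.64°

sin δ = sin ε · sin λ_s = sin 59.40° × sin 21.8° = 0.319652.
δ = arcsin(0.319652) = +18.64°.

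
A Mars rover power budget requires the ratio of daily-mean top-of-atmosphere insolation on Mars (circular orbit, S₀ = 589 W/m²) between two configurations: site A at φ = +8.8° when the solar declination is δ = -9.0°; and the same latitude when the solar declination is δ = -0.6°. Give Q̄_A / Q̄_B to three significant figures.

Q̄_A / Q̄_B ≈ 0.952

— Configuration A (φ=+8.8°):
cos H₀ = −tan(+8.8°) tan(-9.000°) = 0.0245, H₀ = 1.5463 rad.
Bracket: H₀ sin φ sin δ + cos φ cos δ sin H₀ = 1.5463×0.15299×-0.15643 + 0.98823×0.98769×0.99970 = -0.037006 + 0.975772 = 0.938766.
Q̄ = (S₀/π) × [bracket] = (589/π) × 0.938766 = 176.00 W/m².
— Configuration B (φ=+8.8°):
cos H₀ = −tan(+8.8°) tan(-0.600°) = 0.0016, H₀ = 1.5692 rad.
Bracket: H₀ sin φ sin δ + cos φ cos δ sin H₀ = 1.5692×0.15299×-0.01047 + 0.98823×0.99995×1.00000 = -0.002514 + 0.988181 = 0.985667.
Q̄ = (S₀/π) × [bracket] = (589/π) × 0.985667 = 184.80 W/m².
Ratio Q̄_A / Q̄_B = 176.00 / 184.80 = 0.9524.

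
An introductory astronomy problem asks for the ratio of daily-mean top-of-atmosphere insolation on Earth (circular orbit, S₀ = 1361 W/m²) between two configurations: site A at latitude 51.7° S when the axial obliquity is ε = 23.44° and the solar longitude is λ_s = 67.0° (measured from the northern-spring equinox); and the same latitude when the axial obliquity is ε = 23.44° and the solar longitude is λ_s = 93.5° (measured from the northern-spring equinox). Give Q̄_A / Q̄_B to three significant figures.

Q̄_A / Q̄_B ≈ 1.19

— Configuration A (φ=-51.7°):
Solar declination: sin δ = sin ε · sin λ_s = sin 23.44° × sin 67.0° = 0.36617, so δ = +21.479°.
cos H₀ = −tan(-51.7°) tan(+21.479°) = 0.4983, H₀ = 1.0492 rad.
Bracket: H₀ sin φ sin δ + cos φ cos δ sin H₀ = 1.0492×-0.78478×0.36617 + 0.61978×0.93055×0.86703 = -0.301501 + 0.500048 = 0.198547.
Q̄ = (S₀/π) × [bracket] = (1361/π) × 0.198547 = 86.014 W/m².
— Configuration B (φ=-51.7°):
Solar declination: sin δ = sin ε · sin λ_s = sin 23.44° × sin 93.5° = 0.39705, so δ = +23.394°.
cos H₀ = −tan(-51.7°) tan(+23.394°) = 0.5478, H₀ = 0.9911 rad.
Bracket: H₀ sin φ sin δ + cos φ cos δ sin H₀ = 0.9911×-0.78478×0.39705 + 0.61978×0.91780×0.83662 = -0.308824 + 0.475898 = 0.167074.
Q̄ = (S₀/π) × [bracket] = (1361/π) × 0.167074 = 72.380 W/m².
Ratio Q̄_A / Q̄_B = 86.014 / 72.380 = 1.188.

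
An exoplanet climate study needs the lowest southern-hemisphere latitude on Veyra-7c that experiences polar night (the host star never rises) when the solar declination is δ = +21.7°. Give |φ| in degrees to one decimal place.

|φ| = 68.3°

Polar night requires cos H₀ = −tan φ tan δ ≥ 1, i.e. tan φ tan δ ≤ −1.
The boundary is |tan φ| · |tan δ| = 1, so |φ| = 90° − |δ| = 90° − 21.7° = 68.3° in the southern hemisphere.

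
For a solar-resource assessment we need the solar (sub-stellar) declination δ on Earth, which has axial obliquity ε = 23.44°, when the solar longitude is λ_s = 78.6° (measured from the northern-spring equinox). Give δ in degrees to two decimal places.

δ = +22.95°

sin δ = sin ε · sin λ_s = sin 23.44° × sin 78.6° = 0.389941.
δ = arcsin(0.389941) = +22.95°.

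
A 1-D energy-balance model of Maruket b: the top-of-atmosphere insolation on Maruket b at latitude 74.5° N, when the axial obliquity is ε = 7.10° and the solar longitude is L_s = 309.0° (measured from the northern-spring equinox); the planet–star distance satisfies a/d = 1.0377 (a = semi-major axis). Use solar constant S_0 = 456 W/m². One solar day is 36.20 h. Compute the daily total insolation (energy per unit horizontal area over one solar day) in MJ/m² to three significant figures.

Solar declination: sin δ = sin ε · sin L_s = sin 7.10° × sin 309.0° = -0.09606, so δ = -5.512°.
cos h₀ = −tan(+74.5°) tan(-5.512°) = 0.3480, h₀ = 1.2154 rad.
Bracket: h₀ sin ϕ sin δ + cos ϕ cos δ sin h₀ = 1.2154×0.96363×-0.09606 + 0.26724×0.99538×0.93750 = -0.112505 + 0.249380 = 0.136875.
Inverse-square distance factor (a/d)² = 1.0377² = 1.076821.
Q̄ = (S_0/π) × 1.076821 × [bracket] = (456/π) × 1.076821 × 0.136875 = 21.394 W/m².
Daily total = Q̄ × 36.20 h × 3600 s/h = 21.394 × 36.20 × 3600 / 10⁶ = 2.788 MJ/m².

2.79 MJ/m²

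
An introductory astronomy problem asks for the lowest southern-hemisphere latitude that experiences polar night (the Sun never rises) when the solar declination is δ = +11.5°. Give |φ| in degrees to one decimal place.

|φ| = 78.5°

Polar night requires cos H₀ = −tan φ tan δ ≥ 1, i.e. tan φ tan δ ≤ −1.
The boundary is |tan φ| · |tan δ| = 1, so |φ| = 90° − |δ| = 90° − 11.5° = 78.5° in the southern hemisphere.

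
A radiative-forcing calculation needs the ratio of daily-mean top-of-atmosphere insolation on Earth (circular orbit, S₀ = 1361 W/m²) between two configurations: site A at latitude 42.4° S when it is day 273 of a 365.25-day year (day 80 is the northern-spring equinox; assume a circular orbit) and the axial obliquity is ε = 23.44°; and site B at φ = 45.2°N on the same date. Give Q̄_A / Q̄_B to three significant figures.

— Configuration A (φ=-42.4°):
Solar longitude: λ_s = 360° × (273 − 80)/365.25 = 190.226°.
sin δ = sin 23.44° × sin 190.226° = -0.07062, so δ = -4.050°.
cos H₀ = −tan(-42.4°) tan(-4.050°) = -0.0646, H₀ = 1.6355 rad.
Bracket: H₀ sin φ sin δ + cos φ cos δ sin H₀ = 1.6355×-0.67430×-0.07062 + 0.73846×0.99750×0.99791 = 0.077881 + 0.735074 = 0.812955.
Q̄ = (S₀/π) × [bracket] = (1361/π) × 0.812955 = 352.19 W/m².
— Configuration B (φ=+45.2°):
cos H₀ = −tan(+45.2°) tan(-4.050°) = 0.0713, H₀ = 1.4994 rad.
Bracket: H₀ sin φ sin δ + cos φ cos δ sin H₀ = 1.4994×0.70957×-0.07062 + 0.70463×0.99750×0.99746 = -0.075135 + 0.701083 = 0.625948.
Q̄ = (S₀/π) × [bracket] = (1361/π) × 0.625948 = 271.17 W/m².
Ratio Q̄_A / Q̄_B = 352.19 / 271.17 = 1.299.

Q̄_A / Q̄_B ≈ 1.30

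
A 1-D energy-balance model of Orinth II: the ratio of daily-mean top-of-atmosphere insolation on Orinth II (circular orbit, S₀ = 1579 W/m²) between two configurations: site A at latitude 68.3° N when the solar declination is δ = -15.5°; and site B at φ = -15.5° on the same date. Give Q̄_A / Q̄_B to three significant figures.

— Configuration A (φ=+68.3°):
cos H₀ = −tan(+68.3°) tan(-15.500°) = 0.6969, H₀ = 0.7998 rad.
Bracket: H₀ sin φ sin δ + cos φ cos δ sin H₀ = 0.7998×0.92913×-0.26724 + 0.36975×0.96363×0.71718 = -0.198591 + 0.255533 = 0.056942.
Q̄ = (S₀/π) × [bracket] = (1579/π) × 0.056942 = 28.620 W/m².
— Configuration B (φ=-15.5°):
cos H₀ = −tan(-15.5°) tan(-15.500°) = -0.0769, H₀ = 1.6478 rad.
Bracket: H₀ sin φ sin δ + cos φ cos δ sin H₀ = 1.6478×-0.26724×-0.26724 + 0.96363×0.96363×0.99704 = 0.117681 + 0.925834 = 1.043515.
Q̄ = (S₀/π) × [bracket] = (1579/π) × 1.043515 = 524.48 W/m².
Ratio Q̄_A / Q̄_B = 28.620 / 524.48 = 0.05457.

Q̄_A / Q̄_B ≈ 0.0546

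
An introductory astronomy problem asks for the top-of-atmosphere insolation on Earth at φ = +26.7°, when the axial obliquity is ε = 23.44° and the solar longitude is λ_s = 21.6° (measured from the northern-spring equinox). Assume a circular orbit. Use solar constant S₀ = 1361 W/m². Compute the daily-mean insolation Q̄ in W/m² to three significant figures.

Q̄ ≈ 429 W/m²

Solar declination: sin δ = sin ε · sin λ_s = sin 23.44° × sin 21.6° = 0.14644, so δ = +8.420°.
cos H₀ = −tan(+26.7°) tan(+8.420°) = -0.0745, H₀ = 1.6453 rad.
Bracket: H₀ sin φ sin δ + cos φ cos δ sin H₀ = 1.6453×0.44932×0.14644 + 0.89337×0.98922×0.99722 = 0.108258 + 0.881283 = 0.989541.
Q̄ = (S₀/π) × [bracket] = (1361/π) × 0.989541 = 428.7 W/m².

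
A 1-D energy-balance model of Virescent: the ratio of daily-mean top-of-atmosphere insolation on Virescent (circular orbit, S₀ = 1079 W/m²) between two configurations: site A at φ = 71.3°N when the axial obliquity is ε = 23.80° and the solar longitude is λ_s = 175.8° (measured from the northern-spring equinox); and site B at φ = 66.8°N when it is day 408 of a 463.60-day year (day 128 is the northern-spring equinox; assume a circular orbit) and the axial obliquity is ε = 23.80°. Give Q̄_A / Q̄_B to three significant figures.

Q̄_A / Q̄_B ≈ 3.79

— Configuration A (φ=+71.3°):
Solar declination: sin δ = sin ε · sin λ_s = sin 23.80° × sin 175.8° = 0.02955, so δ = +1.694°.
cos H₀ = −tan(+71.3°) tan(+1.694°) = -0.0874, H₀ = 1.6583 rad.
Bracket: H₀ sin φ sin δ + cos φ cos δ sin H₀ = 1.6583×0.94721×0.02955 + 0.32061×0.99956×0.99618 = 0.046416 + 0.319245 = 0.365661.
Q̄ = (S₀/π) × [bracket] = (1079/π) × 0.365661 = 125.59 W/m².
— Configuration B (φ=+66.8°):
Solar longitude: λ_s = 360° × (408 − 128)/463.60 = 217.429°.
sin δ = sin 23.80° × sin 217.429° = -0.24526, so δ = -14.197°.
cos H₀ = −tan(+66.8°) tan(-14.197°) = 0.5903, H₀ = 0.9394 rad.
Bracket: H₀ sin φ sin δ + cos φ cos δ sin H₀ = 0.9394×0.91914×-0.24526 + 0.39394×0.96946×0.80720 = -0.211767 + 0.308277 = 0.096510.
Q̄ = (S₀/π) × [bracket] = (1079/π) × 0.096510 = 33.147 W/m².
Ratio Q̄_A / Q̄_B = 125.59 / 33.147 = 3.789.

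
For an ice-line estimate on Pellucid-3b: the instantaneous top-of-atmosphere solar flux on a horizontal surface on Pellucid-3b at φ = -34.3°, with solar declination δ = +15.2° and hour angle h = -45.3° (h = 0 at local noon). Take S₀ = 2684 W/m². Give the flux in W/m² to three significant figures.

cos θ_z = sin φ sin δ + cos φ cos δ cos h = -0.147750 + 0.560745 = 0.412995.
Flux = S₀ · cos θ_z = 2684 × 0.412995 = 1108 W/m².

1.11e+03 W/m²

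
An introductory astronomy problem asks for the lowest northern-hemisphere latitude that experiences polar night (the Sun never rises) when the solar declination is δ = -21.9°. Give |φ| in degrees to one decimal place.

Polar night requires cos H₀ = −tan φ tan δ ≥ 1, i.e. tan φ tan δ ≤ −1.
The boundary is |tan φ| · |tan δ| = 1, so |φ| = 90° − |δ| = 90° − 21.9° = 68.1° in the northern hemisphere.

|φ| = 68.1°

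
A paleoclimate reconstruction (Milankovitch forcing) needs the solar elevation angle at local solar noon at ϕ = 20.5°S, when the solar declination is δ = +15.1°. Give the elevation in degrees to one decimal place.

54.4°

At local noon the hour angle is zero, so the zenith angle equals |ϕ − δ| = |-20.5° − (+15.100°)| = 35.600°.
Elevation = 90° − 35.600° = 54.4°.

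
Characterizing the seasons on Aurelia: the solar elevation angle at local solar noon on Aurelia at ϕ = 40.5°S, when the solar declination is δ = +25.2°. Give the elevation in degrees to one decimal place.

24.3°

At local noon the hour angle is zero, so the zenith angle equals |ϕ − δ| = |-40.5° − (+25.200°)| = 65.700°.
Elevation = 90° − 65.700° = 24.3°.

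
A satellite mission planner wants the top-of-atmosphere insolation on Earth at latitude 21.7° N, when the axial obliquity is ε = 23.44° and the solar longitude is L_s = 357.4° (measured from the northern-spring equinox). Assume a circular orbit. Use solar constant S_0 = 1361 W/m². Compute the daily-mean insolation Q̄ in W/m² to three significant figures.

Solar declination: sin δ = sin ε · sin L_s = sin 23.44° × sin 357.4° = -0.01804, so δ = -1.034°.
cos h₀ = −tan(+21.7°) tan(-1.034°) = 0.0072, h₀ = 1.5636 rad.
Bracket: h₀ sin ϕ sin δ + cos ϕ cos δ sin h₀ = 1.5636×0.36975×-0.01804 + 0.92913×0.99984×0.99997 = -0.010430 + 0.928953 = 0.918523.
Q̄ = (S_0/π) × [bracket] = (1361/π) × 0.918523 = 397.9 W/m².

Q̄ ≈ 398 W/m²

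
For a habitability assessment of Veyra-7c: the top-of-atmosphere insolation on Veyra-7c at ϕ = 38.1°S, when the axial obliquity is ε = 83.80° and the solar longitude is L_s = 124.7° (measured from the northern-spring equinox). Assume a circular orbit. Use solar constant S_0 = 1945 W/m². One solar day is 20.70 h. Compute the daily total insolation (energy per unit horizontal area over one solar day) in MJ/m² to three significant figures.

0.00 MJ/m²

Solar declination: sin δ = sin ε · sin L_s = sin 83.80° × sin 124.7° = 0.81734, so δ = +54.819°.
cos h₀ = −tan(-38.1°) tan(+54.819°) = 1.1123 ≥ 1 ⇒ polar night, h₀ = 0 and Q̄ = 0.
Daily total = Q̄ × 20.70 h × 3600 s/h = 0.00 MJ/m².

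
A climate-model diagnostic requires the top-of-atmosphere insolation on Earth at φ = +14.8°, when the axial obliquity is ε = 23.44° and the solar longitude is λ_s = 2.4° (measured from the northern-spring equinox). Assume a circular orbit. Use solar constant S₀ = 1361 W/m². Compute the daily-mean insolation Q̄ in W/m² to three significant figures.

Solar declination: sin δ = sin ε · sin λ_s = sin 23.44° × sin 2.4° = 0.01666, so δ = +0.954°.
cos H₀ = −tan(+14.8°) tan(+0.954°) = -0.0044, H₀ = 1.5752 rad.
Bracket: H₀ sin φ sin δ + cos φ cos δ sin H₀ = 1.5752×0.25545×0.01666 + 0.96682×0.99986×0.99999 = 0.006704 + 0.966675 = 0.973379.
Q̄ = (S₀/π) × [bracket] = (1361/π) × 0.973379 = 421.7 W/m².

Q̄ ≈ 422 W/m²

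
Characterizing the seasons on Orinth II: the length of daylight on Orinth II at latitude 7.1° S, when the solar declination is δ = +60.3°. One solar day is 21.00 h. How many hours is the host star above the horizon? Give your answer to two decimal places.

cos h₀ = −tan ϕ · tan δ = −tan(-7.1°) × tan(+60.300°) = 0.2184, so h₀ = 1.3507 rad = 77.39°.
Daylight = 2h₀/(2π) × 21.00 h = (1.3507/π) × 21.00 = 9.03 h.

9.03 h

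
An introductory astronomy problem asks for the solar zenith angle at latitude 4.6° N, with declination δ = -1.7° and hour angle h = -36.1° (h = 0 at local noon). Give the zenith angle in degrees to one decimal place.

θ_z = 36.6°

cos θ_z = sin ϕ sin δ + cos ϕ cos δ cos h = -0.002379 + 0.805033 = 0.802654.
θ_z = arccos(0.802654) = 36.6°.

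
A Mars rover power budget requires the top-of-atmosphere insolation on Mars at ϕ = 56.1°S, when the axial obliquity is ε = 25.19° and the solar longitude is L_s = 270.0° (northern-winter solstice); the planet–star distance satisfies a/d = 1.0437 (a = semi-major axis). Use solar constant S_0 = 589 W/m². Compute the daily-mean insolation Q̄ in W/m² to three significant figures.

Q̄ ≈ 243 W/m²

Solar declination: sin δ = sin ε · sin L_s = sin 25.19° × sin 270.0° = -0.42562, so δ = -25.190°.
cos h₀ = −tan(-56.1°) tan(-25.190°) = -0.7000, h₀ = 2.3461 rad.
Bracket: h₀ sin ϕ sin δ + cos ϕ cos δ sin h₀ = 2.3461×-0.83001×-0.42562 + 0.55775×0.90490×0.71419 = 0.828804 + 0.360457 = 1.189261.
Inverse-square distance factor (a/d)² = 1.0437² = 1.089310.
Q̄ = (S_0/π) × 1.089310 × [bracket] = (589/π) × 1.089310 × 1.189261 = 242.9 W/m².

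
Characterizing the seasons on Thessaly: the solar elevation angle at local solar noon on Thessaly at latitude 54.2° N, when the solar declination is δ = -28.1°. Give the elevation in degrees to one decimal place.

At local noon the hour angle is zero, so the zenith angle equals |ϕ − δ| = |+54.2° − (-28.100°)| = 82.300°.
Elevation = 90° − 82.300° = 7.7°.

7.7°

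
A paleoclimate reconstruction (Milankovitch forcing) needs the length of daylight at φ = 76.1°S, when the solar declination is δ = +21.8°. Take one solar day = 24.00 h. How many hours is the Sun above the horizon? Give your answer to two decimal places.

cos H₀ = −tan φ · tan δ = 1.6162 ≥ 1, so the Sun never rises (polar night) and H₀ = 0.
Daylight = 2H₀/(2π) × 24.00 h = (0.0000/π) × 24.00 = 0.00 h.

0.00 h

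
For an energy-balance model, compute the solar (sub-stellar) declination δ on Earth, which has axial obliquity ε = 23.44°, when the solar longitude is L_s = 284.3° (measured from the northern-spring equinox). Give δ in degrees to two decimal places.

sin δ = sin ε · sin L_s = sin 23.44° × sin 284.3° = -0.385463.
δ = arcsin(-0.385463) = -22.67°.

δ = -22.67°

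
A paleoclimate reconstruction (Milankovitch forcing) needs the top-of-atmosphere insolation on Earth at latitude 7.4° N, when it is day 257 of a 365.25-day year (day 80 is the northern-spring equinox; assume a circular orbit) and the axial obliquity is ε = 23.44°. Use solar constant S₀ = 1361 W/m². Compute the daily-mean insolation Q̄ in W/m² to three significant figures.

Solar longitude: λ_s = 360° × (257 − 80)/365.25 = 174.456°.
sin δ = sin 23.44° × sin 174.456° = 0.03843, so δ = +2.203°.
cos H₀ = −tan(+7.4°) tan(+2.203°) = -0.0050, H₀ = 1.5758 rad.
Bracket: H₀ sin φ sin δ + cos φ cos δ sin H₀ = 1.5758×0.12880×0.03843 + 0.99167×0.99926×0.99999 = 0.007800 + 0.990926 = 0.998726.
Q̄ = (S₀/π) × [bracket] = (1361/π) × 0.998726 = 432.7 W/m².

Q̄ ≈ 433 W/m²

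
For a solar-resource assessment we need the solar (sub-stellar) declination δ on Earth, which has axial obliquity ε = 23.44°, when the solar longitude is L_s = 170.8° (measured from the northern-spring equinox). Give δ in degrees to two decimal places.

δ = +3.65°

sin δ = sin ε · sin L_s = sin 23.44° × sin 170.8° = 0.063599.
δ = arcsin(0.063599) = +3.65°.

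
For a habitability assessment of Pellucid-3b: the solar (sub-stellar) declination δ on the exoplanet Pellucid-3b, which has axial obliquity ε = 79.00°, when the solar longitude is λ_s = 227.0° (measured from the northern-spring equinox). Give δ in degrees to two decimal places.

δ = -45.88°

sin δ = sin ε · sin λ_s = sin 79.00° × sin 227.0° = -0.717917.
δ = arcsin(-0.717917) = -45.88°.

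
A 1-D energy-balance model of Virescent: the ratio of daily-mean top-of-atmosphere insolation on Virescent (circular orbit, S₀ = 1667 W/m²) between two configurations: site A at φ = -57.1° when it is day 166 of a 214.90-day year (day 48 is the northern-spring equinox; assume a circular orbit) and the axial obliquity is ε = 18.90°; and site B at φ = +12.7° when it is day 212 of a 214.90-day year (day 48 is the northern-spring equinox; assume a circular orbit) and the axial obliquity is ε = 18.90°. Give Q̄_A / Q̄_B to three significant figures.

Q̄_A / Q̄_B ≈ 0.831

— Configuration A (φ=-57.1°):
Solar longitude: λ_s = 360° × (166 − 48)/214.90 = 197.673°.
sin δ = sin 18.90° × sin 197.673° = -0.09834, so δ = -5.643°.
cos H₀ = −tan(-57.1°) tan(-5.643°) = -0.1527, H₀ = 1.7241 rad.
Bracket: H₀ sin φ sin δ + cos φ cos δ sin H₀ = 1.7241×-0.83962×-0.09834 + 0.54317×0.99515×0.98827 = 0.142356 + 0.534195 = 0.676551.
Q̄ = (S₀/π) × [bracket] = (1667/π) × 0.676551 = 358.99 W/m².
— Configuration B (φ=+12.7°):
Solar longitude: λ_s = 360° × (212 − 48)/214.90 = 274.732°.
sin δ = sin 18.90° × sin 274.732° = -0.32281, so δ = -18.833°.
cos H₀ = −tan(+12.7°) tan(-18.833°) = 0.0769, H₀ = 1.4939 rad.
Bracket: H₀ sin φ sin δ + cos φ cos δ sin H₀ = 1.4939×0.21985×-0.32281 + 0.97553×0.94646×0.99704 = -0.106022 + 0.920567 = 0.814545.
Q̄ = (S₀/π) × [bracket] = (1667/π) × 0.814545 = 432.22 W/m².
Ratio Q̄_A / Q̄_B = 358.99 / 432.22 = 0.8306.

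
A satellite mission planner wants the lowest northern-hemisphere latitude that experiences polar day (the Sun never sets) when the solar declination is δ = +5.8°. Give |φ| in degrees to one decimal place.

|φ| = 84.2°

Polar day requires cos H₀ = −tan φ tan δ ≤ −1, i.e. tan φ tan δ ≥ 1.
The boundary is |tan φ| · |tan δ| = 1, so |φ| = 90° − |δ| = 90° − 5.8° = 84.2° in the northern hemisphere.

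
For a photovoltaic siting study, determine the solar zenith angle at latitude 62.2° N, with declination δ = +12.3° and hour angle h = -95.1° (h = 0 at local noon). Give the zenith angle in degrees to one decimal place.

cos θ_z = sin φ sin δ + cos φ cos δ cos h = 0.188443 + -0.040507 = 0.147936.
θ_z = arccos(0.147936) = 81.5°.

θ_z = 81.5°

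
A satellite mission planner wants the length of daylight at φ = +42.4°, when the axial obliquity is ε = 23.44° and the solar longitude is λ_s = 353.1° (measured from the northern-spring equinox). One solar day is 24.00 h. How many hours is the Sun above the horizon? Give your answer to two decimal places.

Solar declination: sin δ = sin ε · sin λ_s = sin 23.44° × sin 353.1° = -0.04779, so δ = -2.739°.
cos H₀ = −tan φ · tan δ = −tan(+42.4°) × tan(-2.739°) = 0.0437, so H₀ = 1.5271 rad = 87.50°.
Daylight = 2H₀/(2π) × 24.00 h = (1.5271/π) × 24.00 = 11.67 h.

11.67 h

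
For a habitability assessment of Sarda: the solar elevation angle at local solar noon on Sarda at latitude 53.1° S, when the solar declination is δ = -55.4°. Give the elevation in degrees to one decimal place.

87.7°

At local noon the hour angle is zero, so the zenith angle equals |φ − δ| = |-53.1° − (-55.400°)| = 2.300°.
Elevation = 90° − 2.300° = 87.7°.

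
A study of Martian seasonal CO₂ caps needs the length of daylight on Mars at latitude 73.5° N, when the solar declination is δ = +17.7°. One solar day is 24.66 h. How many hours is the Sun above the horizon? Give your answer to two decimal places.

Sunrise equation: cos H₀ = −tan φ · tan δ = -1.0774 ≤ −1, so the Sun never sets (polar day) and H₀ = π.
Daylight = 2H₀/(2π) × 24.66 h = (3.1416/π) × 24.66 = 24.66 h.

24.66 h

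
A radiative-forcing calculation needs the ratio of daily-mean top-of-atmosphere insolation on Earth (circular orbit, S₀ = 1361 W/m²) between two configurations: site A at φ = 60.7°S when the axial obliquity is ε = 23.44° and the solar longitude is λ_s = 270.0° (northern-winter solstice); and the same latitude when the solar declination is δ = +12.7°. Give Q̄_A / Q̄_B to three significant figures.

— Configuration A (φ=-60.7°):
Solar declination: sin δ = sin ε · sin λ_s = sin 23.44° × sin 270.0° = -0.39779, so δ = -23.440°.
cos H₀ = −tan(-60.7°) tan(-23.440°) = -0.7726, H₀ = 2.4537 rad.
Bracket: H₀ sin φ sin δ + cos φ cos δ sin H₀ = 2.4537×-0.87207×-0.39779 + 0.48938×0.91748×0.63488 = 0.851190 + 0.285059 = 1.136249.
Q̄ = (S₀/π) × [bracket] = (1361/π) × 1.136249 = 492.25 W/m².
— Configuration B (φ=-60.7°):
cos H₀ = −tan(-60.7°) tan(+12.700°) = 0.4016, H₀ = 1.1575 rad.
Bracket: H₀ sin φ sin δ + cos φ cos δ sin H₀ = 1.1575×-0.87207×0.21985 + 0.48938×0.97553×0.91582 = -0.221921 + 0.437217 = 0.215296.
Q̄ = (S₀/π) × [bracket] = (1361/π) × 0.215296 = 93.270 W/m².
Ratio Q̄_A / Q̄_B = 492.25 / 93.270 = 5.278.

Q̄_A / Q̄_B ≈ 5.28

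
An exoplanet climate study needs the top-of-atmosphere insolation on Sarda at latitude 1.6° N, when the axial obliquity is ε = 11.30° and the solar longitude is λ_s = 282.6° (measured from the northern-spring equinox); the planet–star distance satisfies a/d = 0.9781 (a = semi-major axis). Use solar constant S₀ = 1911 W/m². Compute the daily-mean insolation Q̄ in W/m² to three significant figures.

Solar declination: sin δ = sin ε · sin λ_s = sin 11.30° × sin 282.6° = -0.19123, so δ = -11.024°.
cos H₀ = −tan(+1.6°) tan(-11.024°) = 0.0054, H₀ = 1.5654 rad.
Bracket: H₀ sin φ sin δ + cos φ cos δ sin H₀ = 1.5654×0.02792×-0.19123 + 0.99961×0.98155×0.99999 = -0.008358 + 0.981157 = 0.972799.
Inverse-square distance factor (a/d)² = 0.9781² = 0.956680.
Q̄ = (S₀/π) × 0.956680 × [bracket] = (1911/π) × 0.956680 × 0.972799 = 566.1 W/m².

Q̄ ≈ 566 W/m²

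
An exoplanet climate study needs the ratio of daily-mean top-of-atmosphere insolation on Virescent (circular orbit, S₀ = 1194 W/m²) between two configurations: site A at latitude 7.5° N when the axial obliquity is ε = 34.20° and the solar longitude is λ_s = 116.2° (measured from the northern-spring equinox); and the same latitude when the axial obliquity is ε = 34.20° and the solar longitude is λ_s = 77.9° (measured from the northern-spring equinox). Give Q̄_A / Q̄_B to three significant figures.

Q̄_A / Q̄_B ≈ 1.02

— Configuration A (φ=+7.5°):
Solar declination: sin δ = sin ε · sin λ_s = sin 34.20° × sin 116.2° = 0.50433, so δ = +30.287°.
cos H₀ = −tan(+7.5°) tan(+30.287°) = -0.0769, H₀ = 1.6478 rad.
Bracket: H₀ sin φ sin δ + cos φ cos δ sin H₀ = 1.6478×0.13053×0.50433 + 0.99144×0.86351×0.99704 = 0.108475 + 0.853584 = 0.962059.
Q̄ = (S₀/π) × [bracket] = (1194/π) × 0.962059 = 365.64 W/m².
— Configuration B (φ=+7.5°):
Solar declination: sin δ = sin ε · sin λ_s = sin 34.20° × sin 77.9° = 0.54960, so δ = +33.339°.
cos H₀ = −tan(+7.5°) tan(+33.339°) = -0.0866, H₀ = 1.6575 rad.
Bracket: H₀ sin φ sin δ + cos φ cos δ sin H₀ = 1.6575×0.13053×0.54960 + 0.99144×0.83543×0.99624 = 0.118908 + 0.825164 = 0.944072.
Q̄ = (S₀/π) × [bracket] = (1194/π) × 0.944072 = 358.81 W/m².
Ratio Q̄_A / Q̄_B = 365.64 / 358.81 = 1.019.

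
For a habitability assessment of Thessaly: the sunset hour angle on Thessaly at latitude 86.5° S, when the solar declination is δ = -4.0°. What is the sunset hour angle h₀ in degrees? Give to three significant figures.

h₀ = 180°

Sunrise equation: cos h₀ = −tan ϕ · tan δ = -1.1433 ≤ −1, so the host star never sets (polar day) and h₀ = π.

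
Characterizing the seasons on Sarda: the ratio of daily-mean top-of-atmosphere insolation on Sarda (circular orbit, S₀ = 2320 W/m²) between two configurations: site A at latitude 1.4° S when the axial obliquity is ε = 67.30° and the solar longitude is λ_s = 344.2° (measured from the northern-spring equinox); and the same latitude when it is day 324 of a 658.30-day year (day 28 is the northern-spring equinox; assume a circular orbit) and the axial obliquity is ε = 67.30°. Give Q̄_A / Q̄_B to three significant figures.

— Configuration A (φ=-1.4°):
Solar declination: sin δ = sin ε · sin λ_s = sin 67.30° × sin 344.2° = -0.25119, so δ = -14.548°.
cos H₀ = −tan(-1.4°) tan(-14.548°) = -0.0063, H₀ = 1.5771 rad.
Bracket: H₀ sin φ sin δ + cos φ cos δ sin H₀ = 1.5771×-0.02443×-0.25119 + 0.99970×0.96794×0.99998 = 0.009678 + 0.967630 = 0.977308.
Q̄ = (S₀/π) × [bracket] = (2320/π) × 0.977308 = 721.72 W/m².
— Configuration B (φ=-1.4°):
Solar longitude: λ_s = 360° × (324 − 28)/658.30 = 161.871°.
sin δ = sin 67.30° × sin 161.871° = 0.28705, so δ = +16.681°.
cos H₀ = −tan(-1.4°) tan(+16.681°) = 0.0073, H₀ = 1.5635 rad.
Bracket: H₀ sin φ sin δ + cos φ cos δ sin H₀ = 1.5635×-0.02443×0.28705 + 0.99970×0.95792×0.99997 = -0.010964 + 0.957604 = 0.946640.
Q̄ = (S₀/π) × [bracket] = (2320/π) × 0.946640 = 699.07 W/m².
Ratio Q̄_A / Q̄_B = 721.72 / 699.07 = 1.032.

Q̄_A / Q̄_B ≈ 1.03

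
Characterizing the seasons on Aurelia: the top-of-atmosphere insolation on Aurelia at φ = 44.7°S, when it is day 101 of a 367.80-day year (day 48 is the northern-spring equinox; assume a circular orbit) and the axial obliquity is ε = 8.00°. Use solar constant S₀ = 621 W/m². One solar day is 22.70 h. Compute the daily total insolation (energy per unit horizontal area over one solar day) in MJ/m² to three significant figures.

Solar longitude: λ_s = 360° × (101 − 48)/367.80 = 51.876°.
sin δ = sin 8.00° × sin 51.876° = 0.10948, so δ = +6.286°.
cos H₀ = −tan(-44.7°) tan(+6.286°) = 0.1090, H₀ = 1.4616 rad.
Bracket: H₀ sin φ sin δ + cos φ cos δ sin H₀ = 1.4616×-0.70339×0.10948 + 0.71080×0.99399×0.99404 = -0.112554 + 0.702317 = 0.589763.
Q̄ = (S₀/π) × [bracket] = (621/π) × 0.589763 = 116.58 W/m².
Daily total = Q̄ × 22.70 h × 3600 s/h = 116.58 × 22.70 × 3600 / 10⁶ = 9.527 MJ/m².

9.53 MJ/m²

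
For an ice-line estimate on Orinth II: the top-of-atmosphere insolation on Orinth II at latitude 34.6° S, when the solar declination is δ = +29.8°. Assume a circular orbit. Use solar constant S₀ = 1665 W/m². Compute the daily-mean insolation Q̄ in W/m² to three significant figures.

Q̄ ≈ 174 W/m²

cos H₀ = −tan(-34.6°) tan(+29.800°) = 0.3951, H₀ = 1.1646 rad.
Bracket: H₀ sin φ sin δ + cos φ cos δ sin H₀ = 1.1646×-0.56784×0.49697 + 0.82314×0.86777×0.91865 = -0.328649 + 0.656188 = 0.327539.
Q̄ = (S₀/π) × [bracket] = (1665/π) × 0.327539 = 173.6 W/m².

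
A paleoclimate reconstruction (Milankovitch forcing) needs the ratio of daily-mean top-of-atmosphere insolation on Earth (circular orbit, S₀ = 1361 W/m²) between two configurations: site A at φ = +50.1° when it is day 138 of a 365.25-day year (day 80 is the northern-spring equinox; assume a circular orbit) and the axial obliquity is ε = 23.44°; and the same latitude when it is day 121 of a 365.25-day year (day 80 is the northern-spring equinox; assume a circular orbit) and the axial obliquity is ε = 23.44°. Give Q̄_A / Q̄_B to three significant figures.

Q̄_A / Q̄_B ≈ 1.10

— Configuration A (φ=+50.1°):
Solar longitude: λ_s = 360° × (138 − 80)/365.25 = 57.166°.
sin δ = sin 23.44° × sin 57.166° = 0.33424, so δ = +19.526°.
cos H₀ = −tan(+50.1°) tan(+19.526°) = -0.4241, H₀ = 2.0088 rad.
Bracket: H₀ sin φ sin δ + cos φ cos δ sin H₀ = 2.0088×0.76717×0.33424 + 0.64145×0.94249×0.90560 = 0.515094 + 0.547490 = 1.062584.
Q̄ = (S₀/π) × [bracket] = (1361/π) × 1.062584 = 460.33 W/m².
— Configuration B (φ=+50.1°):
Solar longitude: λ_s = 360° × (121 − 80)/365.25 = 40.411°.
sin δ = sin 23.44° × sin 40.411° = 0.25787, so δ = +14.944°.
cos H₀ = −tan(+50.1°) tan(+14.944°) = -0.3192, H₀ = 1.8957 rad.
Bracket: H₀ sin φ sin δ + cos φ cos δ sin H₀ = 1.8957×0.76717×0.25787 + 0.64145×0.96618×0.94769 = 0.375027 + 0.587337 = 0.962364.
Q̄ = (S₀/π) × [bracket] = (1361/π) × 0.962364 = 416.92 W/m².
Ratio Q̄_A / Q̄_B = 460.33 / 416.92 = 1.104.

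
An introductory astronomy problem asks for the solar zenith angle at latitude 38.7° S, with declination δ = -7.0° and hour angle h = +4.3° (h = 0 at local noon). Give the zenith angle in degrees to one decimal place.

cos θ_z = sin φ sin δ + cos φ cos δ cos h = 0.076198 + 0.772433 = 0.848631.
θ_z = arccos(0.848631) = 31.9°.

θ_z = 31.9°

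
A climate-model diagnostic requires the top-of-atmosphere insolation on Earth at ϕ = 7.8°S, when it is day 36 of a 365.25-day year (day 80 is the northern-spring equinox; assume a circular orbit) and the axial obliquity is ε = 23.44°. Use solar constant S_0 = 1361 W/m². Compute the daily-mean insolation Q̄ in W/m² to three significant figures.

Solar longitude: L_s = 360° × (36 − 80)/365.25 = -43.368°, i.e. -43.368° + 360° = 316.632°.
sin δ = sin 23.44° × sin 316.632° = -0.27315, so δ = -15.852°.
cos h₀ = −tan(-7.8°) tan(-15.852°) = -0.0389, h₀ = 1.6097 rad.
Bracket: h₀ sin ϕ sin δ + cos ϕ cos δ sin h₀ = 1.6097×-0.13572×-0.27315 + 0.99075×0.96197×0.99924 = 0.059675 + 0.952347 = 1.012022.
Q̄ = (S_0/π) × [bracket] = (1361/π) × 1.012022 = 438.4 W/m².

Q̄ ≈ 438 W/m²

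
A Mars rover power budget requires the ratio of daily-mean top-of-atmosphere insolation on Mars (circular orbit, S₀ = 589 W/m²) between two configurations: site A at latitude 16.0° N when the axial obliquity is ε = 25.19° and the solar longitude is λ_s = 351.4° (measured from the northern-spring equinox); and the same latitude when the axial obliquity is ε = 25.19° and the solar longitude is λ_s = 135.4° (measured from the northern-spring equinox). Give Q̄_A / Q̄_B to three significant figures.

Q̄_A / Q̄_B ≈ 0.887

— Configuration A (φ=+16.0°):
Solar declination: sin δ = sin ε · sin λ_s = sin 25.19° × sin 351.4° = -0.06365, so δ = -3.649°.
cos H₀ = −tan(+16.0°) tan(-3.649°) = 0.0183, H₀ = 1.5525 rad.
Bracket: H₀ sin φ sin δ + cos φ cos δ sin H₀ = 1.5525×0.27564×-0.06365 + 0.96126×0.99797×0.99983 = -0.027238 + 0.959146 = 0.931908.
Q̄ = (S₀/π) × [bracket] = (589/π) × 0.931908 = 174.72 W/m².
— Configuration B (φ=+16.0°):
Solar declination: sin δ = sin ε · sin λ_s = sin 25.19° × sin 135.4° = 0.29885, so δ = +17.389°.
cos H₀ = −tan(+16.0°) tan(+17.389°) = -0.0898, H₀ = 1.6607 rad.
Bracket: H₀ sin φ sin δ + cos φ cos δ sin H₀ = 1.6607×0.27564×0.29885 + 0.96126×0.95430×0.99596 = 0.136800 + 0.913624 = 1.050424.
Q̄ = (S₀/π) × [bracket] = (589/π) × 1.050424 = 196.94 W/m².
Ratio Q̄_A / Q̄_B = 174.72 / 196.94 = 0.8872.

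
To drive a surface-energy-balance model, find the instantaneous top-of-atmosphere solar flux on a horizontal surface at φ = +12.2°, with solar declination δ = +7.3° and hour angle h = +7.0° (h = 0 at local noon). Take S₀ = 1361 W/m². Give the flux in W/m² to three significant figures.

cos θ_z = sin φ sin δ + cos φ cos δ cos h = 0.026852 + 0.962267 = 0.989119.
Flux = S₀ · cos θ_z = 1361 × 0.989119 = 1346 W/m².

1.35e+03 W/m²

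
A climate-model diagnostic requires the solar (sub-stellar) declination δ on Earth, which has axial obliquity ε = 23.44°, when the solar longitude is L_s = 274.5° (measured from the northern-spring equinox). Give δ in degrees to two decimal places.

δ = -23.36°

sin δ = sin ε · sin L_s = sin 23.44° × sin 274.5° = -0.396562.
δ = arcsin(-0.396562) = -23.36°.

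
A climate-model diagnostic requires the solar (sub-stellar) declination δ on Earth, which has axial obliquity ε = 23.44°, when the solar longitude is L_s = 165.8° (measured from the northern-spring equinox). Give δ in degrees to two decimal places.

sin δ = sin ε · sin L_s = sin 23.44° × sin 165.8° = 0.097580.
δ = arcsin(0.097580) = +5.60°.

δ = +5.60°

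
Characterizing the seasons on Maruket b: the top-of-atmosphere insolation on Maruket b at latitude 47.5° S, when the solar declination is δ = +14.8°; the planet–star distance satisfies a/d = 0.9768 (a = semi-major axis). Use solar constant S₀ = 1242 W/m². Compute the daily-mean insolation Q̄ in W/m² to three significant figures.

Q̄ ≈ 145 W/m²

cos H₀ = −tan(-47.5°) tan(+14.800°) = 0.2883, H₀ = 1.2783 rad.
Bracket: H₀ sin φ sin δ + cos φ cos δ sin H₀ = 1.2783×-0.73728×0.25545 + 0.67559×0.96682×0.95753 = -0.240753 + 0.625434 = 0.384681.
Inverse-square distance factor (a/d)² = 0.9768² = 0.954138.
Q̄ = (S₀/π) × 0.954138 × [bracket] = (1242/π) × 0.954138 × 0.384681 = 145.1 W/m².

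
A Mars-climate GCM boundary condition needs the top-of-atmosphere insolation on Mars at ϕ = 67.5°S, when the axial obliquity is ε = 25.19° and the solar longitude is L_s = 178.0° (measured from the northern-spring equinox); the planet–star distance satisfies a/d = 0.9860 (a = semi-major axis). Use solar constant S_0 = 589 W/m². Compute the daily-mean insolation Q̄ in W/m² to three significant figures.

Solar declination: sin δ = sin ε · sin L_s = sin 25.19° × sin 178.0° = 0.01485, so δ = +0.851°.
cos h₀ = −tan(-67.5°) tan(+0.851°) = 0.0359, h₀ = 1.5349 rad.
Bracket: h₀ sin ϕ sin δ + cos ϕ cos δ sin h₀ = 1.5349×-0.92388×0.01485 + 0.38268×0.99989×0.99936 = -0.021058 + 0.382393 = 0.361335.
Inverse-square distance factor (a/d)² = 0.9860² = 0.972196.
Q̄ = (S_0/π) × 0.972196 × [bracket] = (589/π) × 0.972196 × 0.361335 = 65.86 W/m².

Q̄ ≈ 65.9 W/m²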